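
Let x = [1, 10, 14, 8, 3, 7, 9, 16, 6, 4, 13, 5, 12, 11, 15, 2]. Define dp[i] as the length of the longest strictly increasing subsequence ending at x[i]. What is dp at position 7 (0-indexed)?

dp[i] = 1 + max{dp[j] : j<i, x[j]<x[i]} (or 1 if no such j):
i:      0  1  2  3  4  5  6  7  8  9 10 11 12 13 14 15
x[i]:   1 10 14  8  3  7  9 16  6  4 13  5 12 11 15  2
dp:     1  2  3  2  2  3  4  5  3  3  5  4  5  5  6  2
At index 7 the value is 5.

5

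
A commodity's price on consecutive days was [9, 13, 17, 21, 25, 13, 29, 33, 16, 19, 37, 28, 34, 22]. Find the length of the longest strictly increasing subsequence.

8

Track the smallest tail for each achievable length (strict):
9 → extends → [9]
13 → extends → [9, 13]
17 → extends → [9, 13, 17]
21 → extends → [9, 13, 17, 21]
25 → extends → [9, 13, 17, 21, 25]
13 → already a tail → [9, 13, 17, 21, 25]
29 → extends → [9, 13, 17, 21, 25, 29]
33 → extends → [9, 13, 17, 21, 25, 29, 33]
16 → replaces 17 → [9, 13, 16, 21, 25, 29, 33]
19 → replaces 21 → [9, 13, 16, 19, 25, 29, 33]
37 → extends → [9, 13, 16, 19, 25, 29, 33, 37]
28 → replaces 29 → [9, 13, 16, 19, 25, 28, 33, 37]
34 → replaces 37 → [9, 13, 16, 19, 25, 28, 33, 34]
22 → replaces 25 → [9, 13, 16, 19, 22, 28, 33, 34]
Eight tails, so the longest strictly increasing subsequence has length 8 (e.g. 9, 13, 17, 21, 25, 29, 33, 37).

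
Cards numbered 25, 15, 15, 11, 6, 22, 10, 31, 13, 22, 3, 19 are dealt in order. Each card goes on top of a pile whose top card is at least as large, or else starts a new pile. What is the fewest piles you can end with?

4

The minimum number of non-increasing subsequences covering a sequence equals the length of its longest strictly increasing subsequence.
LIS length is 4 (e.g. 6, 10, 13, 22), so 4 piles are needed.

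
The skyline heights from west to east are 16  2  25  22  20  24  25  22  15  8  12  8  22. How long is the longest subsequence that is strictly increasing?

4

Track the smallest tail for each achievable length (strict):
16 → extends → [16]
2 → replaces 16 → [2]
25 → extends → [2, 25]
22 → replaces 25 → [2, 22]
20 → replaces 22 → [2, 20]
24 → extends → [2, 20, 24]
25 → extends → [2, 20, 24, 25]
22 → replaces 24 → [2, 20, 22, 25]
15 → replaces 20 → [2, 15, 22, 25]
8 → replaces 15 → [2, 8, 22, 25]
12 → replaces 22 → [2, 8, 12, 25]
8 → already a tail → [2, 8, 12, 25]
22 → replaces 25 → [2, 8, 12, 22]
Four tails, so the longest strictly increasing subsequence has length 4 (e.g. 16, 22, 24, 25).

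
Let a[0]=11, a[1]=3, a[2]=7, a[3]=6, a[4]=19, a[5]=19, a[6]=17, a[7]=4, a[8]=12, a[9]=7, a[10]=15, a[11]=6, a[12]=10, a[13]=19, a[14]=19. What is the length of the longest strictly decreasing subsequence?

5

Let dp[i] be the longest strictly decreasing subsequence ending at i:
i:      0  1  2  3  4  5  6  7  8  9 10 11 12 13 14
a[i]:  11  3  7  6 19 19 17  4 12  7 15  6 10 19 19
dp:     1  2  2  3  1  1  2  4  3  4  3  5  4  1  1
Maximum is 5.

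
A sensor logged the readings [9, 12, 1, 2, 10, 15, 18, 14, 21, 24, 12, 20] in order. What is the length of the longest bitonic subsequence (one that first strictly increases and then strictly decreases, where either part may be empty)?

inc[i] = longest strictly increasing subsequence ending at i; dec[i] = longest strictly decreasing subsequence starting at i:
i:      1  2  3  4  5  6  7  8  9 10 11 12
a[i]:   9 12  1  2 10 15 18 14 21 24 12 20
inc:    1  2  1  2  3  4  5  4  6  7  4  6
dec:    2  2  1  1  1  3  3  2  2  2  1  1
Best peak at i=10 (value 24): inc=7, dec=2, length 7+2−1 = 8.

8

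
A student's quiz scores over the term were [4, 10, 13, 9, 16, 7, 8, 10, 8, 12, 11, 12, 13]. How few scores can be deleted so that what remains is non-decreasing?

6

Fewest deletions = n − (longest non-decreasing subsequence).
Patience tails:
4 → extends → [4]
10 → extends → [4, 10]
13 → extends → [4, 10, 13]
9 → replaces 10 → [4, 9, 13]
16 → extends → [4, 9, 13, 16]
7 → replaces 9 → [4, 7, 13, 16]
8 → replaces 13 → [4, 7, 8, 16]
10 → replaces 16 → [4, 7, 8, 10]
8 → replaces 10 → [4, 7, 8, 8]
12 → extends → [4, 7, 8, 8, 12]
11 → replaces 12 → [4, 7, 8, 8, 11]
12 → extends → [4, 7, 8, 8, 11, 12]
13 → extends → [4, 7, 8, 8, 11, 12, 13]
Longest non-decreasing subsequence has length 7, so deletions = 13 − 7 = 6.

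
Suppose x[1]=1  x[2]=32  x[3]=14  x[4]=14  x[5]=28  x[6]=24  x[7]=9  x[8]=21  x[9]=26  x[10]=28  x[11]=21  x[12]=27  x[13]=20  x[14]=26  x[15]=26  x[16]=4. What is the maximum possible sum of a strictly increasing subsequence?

Let S[i] be the best sum of a strictly increasing subsequence ending at i:
i:      1  2  3  4  5  6  7  8  9 10 11 12 13 14 15 16
x[i]:   1 32 14 14 28 24  9 21 26 28 21 27 20 26 26  4
S:      1 33 15 15 43 39 10 36 65 93 36 92 35 65 65  5
Maximum is 93 (e.g. 1 + 14 + 24 + 26 + 28).

93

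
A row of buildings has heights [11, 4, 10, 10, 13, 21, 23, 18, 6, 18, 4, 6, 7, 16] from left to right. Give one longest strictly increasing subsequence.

Patience tails give the LIS length; then backtrack through the dp parents:
11 → extends → [11]
4 → replaces 11 → [4]
10 → extends → [4, 10]
10 → already a tail → [4, 10]
13 → extends → [4, 10, 13]
21 → extends → [4, 10, 13, 21]
23 → extends → [4, 10, 13, 21, 23]
18 → replaces 21 → [4, 10, 13, 18, 23]
6 → replaces 10 → [4, 6, 13, 18, 23]
18 → already a tail → [4, 6, 13, 18, 23]
4 → already a tail → [4, 6, 13, 18, 23]
6 → already a tail → [4, 6, 13, 18, 23]
7 → replaces 13 → [4, 6, 7, 18, 23]
16 → replaces 18 → [4, 6, 7, 16, 23]
Length 5; one witness is 4, 10, 13, 21, 23.

4, 10, 13, 21, 23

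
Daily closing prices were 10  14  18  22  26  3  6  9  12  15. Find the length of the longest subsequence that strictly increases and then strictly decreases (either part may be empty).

inc[i] = longest strictly increasing subsequence ending at i; dec[i] = longest strictly decreasing subsequence starting at i:
i:      1  2  3  4  5  6  7  8  9 10
a[i]:  10 14 18 22 26  3  6  9 12 15
inc:    1  2  3  4  5  1  2  3  4  5
dec:    2  2  2  2  2  1  1  1  1  1
Best peak at i=5 (value 26): inc=5, dec=2, length 5+2−1 = 6.

6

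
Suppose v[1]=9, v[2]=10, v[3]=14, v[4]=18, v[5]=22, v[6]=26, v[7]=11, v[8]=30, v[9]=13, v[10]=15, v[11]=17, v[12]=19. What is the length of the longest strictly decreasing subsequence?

2

Let dp[i] be the longest strictly decreasing subsequence ending at i:
i:      1  2  3  4  5  6  7  8  9 10 11 12
v[i]:   9 10 14 18 22 26 11 30 13 15 17 19
dp:     1  1  1  1  1  1  2  1  2  2  2  2
Maximum is 2.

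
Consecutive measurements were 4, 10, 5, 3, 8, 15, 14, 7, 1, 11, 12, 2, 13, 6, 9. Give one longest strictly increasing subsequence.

4, 5, 8, 11, 12, 13

Patience tails give the LIS length; then backtrack through the dp parents:
4 → extends → [4]
10 → extends → [4, 10]
5 → replaces 10 → [4, 5]
3 → replaces 4 → [3, 5]
8 → extends → [3, 5, 8]
15 → extends → [3, 5, 8, 15]
14 → replaces 15 → [3, 5, 8, 14]
7 → replaces 8 → [3, 5, 7, 14]
1 → replaces 3 → [1, 5, 7, 14]
11 → replaces 14 → [1, 5, 7, 11]
12 → extends → [1, 5, 7, 11, 12]
2 → replaces 5 → [1, 2, 7, 11, 12]
13 → extends → [1, 2, 7, 11, 12, 13]
6 → replaces 7 → [1, 2, 6, 11, 12, 13]
9 → replaces 11 → [1, 2, 6, 9, 12, 13]
Length 6; one witness is 4, 5, 8, 11, 12, 13.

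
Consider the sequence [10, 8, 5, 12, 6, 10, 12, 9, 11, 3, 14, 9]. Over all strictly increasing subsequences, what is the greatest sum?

47

Let S[i] be the best sum of a strictly increasing subsequence ending at i:
i:      1  2  3  4  5  6  7  8  9 10 11 12
a[i]:  10  8  5 12  6 10 12  9 11  3 14  9
S:     10  8  5 22 11 21 33 20 32  3 47 20
Maximum is 47 (e.g. 5 + 6 + 10 + 12 + 14).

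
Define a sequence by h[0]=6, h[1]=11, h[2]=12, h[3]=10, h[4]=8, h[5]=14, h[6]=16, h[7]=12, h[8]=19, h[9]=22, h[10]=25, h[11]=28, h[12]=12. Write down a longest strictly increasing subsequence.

6, 11, 12, 14, 16, 19, 22, 25, 28

Patience tails give the LIS length; then backtrack through the dp parents:
6 → extends → [6]
11 → extends → [6, 11]
12 → extends → [6, 11, 12]
10 → replaces 11 → [6, 10, 12]
8 → replaces 10 → [6, 8, 12]
14 → extends → [6, 8, 12, 14]
16 → extends → [6, 8, 12, 14, 16]
12 → already a tail → [6, 8, 12, 14, 16]
19 → extends → [6, 8, 12, 14, 16, 19]
22 → extends → [6, 8, 12, 14, 16, 19, 22]
25 → extends → [6, 8, 12, 14, 16, 19, 22, 25]
28 → extends → [6, 8, 12, 14, 16, 19, 22, 25, 28]
12 → already a tail → [6, 8, 12, 14, 16, 19, 22, 25, 28]
Length 9; one witness is 6, 11, 12, 14, 16, 19, 22, 25, 28.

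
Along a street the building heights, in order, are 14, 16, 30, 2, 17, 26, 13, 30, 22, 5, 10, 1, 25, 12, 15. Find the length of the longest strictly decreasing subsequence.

5

Negate each value so 'decreasing' becomes 'increasing', then run patience tails on the negated sequence:
-14 → extends → [-14]
-16 → replaces -14 → [-16]
-30 → replaces -16 → [-30]
-2 → extends → [-30, -2]
-17 → replaces -2 → [-30, -17]
-26 → replaces -17 → [-30, -26]
-13 → extends → [-30, -26, -13]
-30 → already a tail → [-30, -26, -13]
-22 → replaces -13 → [-30, -26, -22]
-5 → extends → [-30, -26, -22, -5]
-10 → replaces -5 → [-30, -26, -22, -10]
-1 → extends → [-30, -26, -22, -10, -1]
-25 → replaces -22 → [-30, -26, -25, -10, -1]
-12 → replaces -10 → [-30, -26, -25, -12, -1]
-15 → replaces -12 → [-30, -26, -25, -15, -1]
Five tails, so the longest strictly decreasing subsequence of the original has length 5.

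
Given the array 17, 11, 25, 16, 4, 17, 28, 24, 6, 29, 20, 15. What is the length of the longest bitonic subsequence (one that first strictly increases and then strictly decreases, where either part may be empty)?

7

inc[i] = longest strictly increasing subsequence ending at i; dec[i] = longest strictly decreasing subsequence starting at i:
i:      1  2  3  4  5  6  7  8  9 10 11 12
a[i]:  17 11 25 16  4 17 28 24  6 29 20 15
inc:    1  1  2  2  1  3  4  4  2  5  4  3
dec:    3  2  4  2  1  2  4  3  1  3  2  1
Best peak at i=7 (value 28): inc=4, dec=4, length 4+4−1 = 7.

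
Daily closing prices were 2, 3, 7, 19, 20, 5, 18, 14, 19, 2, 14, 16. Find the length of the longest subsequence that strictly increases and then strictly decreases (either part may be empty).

8

inc[i] = longest strictly increasing subsequence ending at i; dec[i] = longest strictly decreasing subsequence starting at i:
i:      1  2  3  4  5  6  7  8  9 10 11 12
a[i]:   2  3  7 19 20  5 18 14 19  2 14 16
inc:    1  2  3  4  5  3  4  4  5  1  4  5
dec:    1  2  3  4  4  2  3  2  2  1  1  1
Best peak at i=5 (value 20): inc=5, dec=4, length 5+4−1 = 8.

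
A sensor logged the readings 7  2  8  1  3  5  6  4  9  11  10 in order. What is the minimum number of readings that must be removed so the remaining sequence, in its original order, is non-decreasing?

5

Fewest deletions = n − (longest non-decreasing subsequence).
Patience tails:
7 → extends → [7]
2 → replaces 7 → [2]
8 → extends → [2, 8]
1 → replaces 2 → [1, 8]
3 → replaces 8 → [1, 3]
5 → extends → [1, 3, 5]
6 → extends → [1, 3, 5, 6]
4 → replaces 5 → [1, 3, 4, 6]
9 → extends → [1, 3, 4, 6, 9]
11 → extends → [1, 3, 4, 6, 9, 11]
10 → replaces 11 → [1, 3, 4, 6, 9, 10]
Longest non-decreasing subsequence has length 6, so deletions = 11 − 6 = 5.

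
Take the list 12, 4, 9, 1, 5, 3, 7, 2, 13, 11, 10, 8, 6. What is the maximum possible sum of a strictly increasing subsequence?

29

Let S[i] be the best sum of a strictly increasing subsequence ending at i:
i:      1  2  3  4  5  6  7  8  9 10 11 12 13
a[i]:  12  4  9  1  5  3  7  2 13 11 10  8  6
S:     12  4 13  1  9  4 16  3 29 27 26 24 15
Maximum is 29 (e.g. 4 + 5 + 7 + 13).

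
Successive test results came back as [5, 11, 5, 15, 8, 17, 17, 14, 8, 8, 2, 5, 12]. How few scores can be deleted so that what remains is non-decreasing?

Fewest deletions = n − (longest non-decreasing subsequence).
i:      1  2  3  4  5  6  7  8  9 10 11 12 13
a[i]:   5 11  5 15  8 17 17 14  8  8  2  5 12
dp:     1  2  2  3  3  4  5  4  4  5  1  3  6
max dp = 6, so deletions = 13 − 6 = 7.

7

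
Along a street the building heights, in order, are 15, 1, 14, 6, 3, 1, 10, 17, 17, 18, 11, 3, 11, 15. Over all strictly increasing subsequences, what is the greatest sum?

Let S[i] be the best sum of a strictly increasing subsequence ending at i:
i:      1  2  3  4  5  6  7  8  9 10 11 12 13 14
a[i]:  15  1 14  6  3  1 10 17 17 18 11  3 11 15
S:     15  1 15  7  4  1 17 34 34 52 28  4 28 43
Maximum is 52 (e.g. 1 + 6 + 10 + 17 + 18).

52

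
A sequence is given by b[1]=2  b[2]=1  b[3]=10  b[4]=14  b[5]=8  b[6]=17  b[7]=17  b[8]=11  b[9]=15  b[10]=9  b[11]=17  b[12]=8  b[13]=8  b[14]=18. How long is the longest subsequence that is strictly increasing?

Let dp[i] be the length of the longest such subsequence ending at index i:
i:      1  2  3  4  5  6  7  8  9 10 11 12 13 14
b[i]:   2  1 10 14  8 17 17 11 15  9 17  8  8 18
dp:     1  1  2  3  2  4  4  3  4  3  5  2  2  6
Maximum dp value is 6.

6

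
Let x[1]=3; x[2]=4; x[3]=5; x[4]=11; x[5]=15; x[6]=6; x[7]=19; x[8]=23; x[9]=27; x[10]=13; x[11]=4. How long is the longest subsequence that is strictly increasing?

8

Track the smallest tail for each achievable length (strict):
3 → extends → [3]
4 → extends → [3, 4]
5 → extends → [3, 4, 5]
11 → extends → [3, 4, 5, 11]
15 → extends → [3, 4, 5, 11, 15]
6 → replaces 11 → [3, 4, 5, 6, 15]
19 → extends → [3, 4, 5, 6, 15, 19]
23 → extends → [3, 4, 5, 6, 15, 19, 23]
27 → extends → [3, 4, 5, 6, 15, 19, 23, 27]
13 → replaces 15 → [3, 4, 5, 6, 13, 19, 23, 27]
4 → already a tail → [3, 4, 5, 6, 13, 19, 23, 27]
Eight tails, so the longest strictly increasing subsequence has length 8 (e.g. 3, 4, 5, 11, 15, 19, 23, 27).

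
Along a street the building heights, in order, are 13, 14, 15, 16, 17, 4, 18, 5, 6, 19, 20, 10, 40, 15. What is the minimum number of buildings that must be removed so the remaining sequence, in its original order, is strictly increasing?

Fewest deletions = n − (longest strictly increasing subsequence).
i:      1  2  3  4  5  6  7  8  9 10 11 12 13 14
a[i]:  13 14 15 16 17  4 18  5  6 19 20 10 40 15
dp:     1  2  3  4  5  1  6  2  3  7  8  4  9  5
max dp = 9, so deletions = 14 − 9 = 5.

5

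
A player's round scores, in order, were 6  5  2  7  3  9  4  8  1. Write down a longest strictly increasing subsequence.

Patience tails give the LIS length; then backtrack through the dp parents:
6 → extends → [6]
5 → replaces 6 → [5]
2 → replaces 5 → [2]
7 → extends → [2, 7]
3 → replaces 7 → [2, 3]
9 → extends → [2, 3, 9]
4 → replaces 9 → [2, 3, 4]
8 → extends → [2, 3, 4, 8]
1 → replaces 2 → [1, 3, 4, 8]
Length 4; one witness is 2, 3, 4, 8.

2, 3, 4, 8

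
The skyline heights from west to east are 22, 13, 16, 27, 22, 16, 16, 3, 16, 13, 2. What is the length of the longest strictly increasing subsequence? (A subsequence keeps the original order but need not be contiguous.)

Track the smallest tail for each achievable length (strict):
22 → extends → [22]
13 → replaces 22 → [13]
16 → extends → [13, 16]
27 → extends → [13, 16, 27]
22 → replaces 27 → [13, 16, 22]
16 → already a tail → [13, 16, 22]
16 → already a tail → [13, 16, 22]
3 → replaces 13 → [3, 16, 22]
16 → already a tail → [3, 16, 22]
13 → replaces 16 → [3, 13, 22]
2 → replaces 3 → [2, 13, 22]
Three tails, so the longest strictly increasing subsequence has length 3 (e.g. 13, 16, 27).

3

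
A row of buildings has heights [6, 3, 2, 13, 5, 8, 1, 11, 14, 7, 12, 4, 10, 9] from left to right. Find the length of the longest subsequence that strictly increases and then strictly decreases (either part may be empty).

inc[i] = longest strictly increasing subsequence ending at i; dec[i] = longest strictly decreasing subsequence starting at i:
i:      1  2  3  4  5  6  7  8  9 10 11 12 13 14
a[i]:   6  3  2 13  5  8  1 11 14  7 12  4 10  9
inc:    1  1  1  2  2  3  1  4  5  3  5  2  4  4
dec:    4  3  2  4  2  3  1  3  4  2  3  1  2  1
Best peak at i=9 (value 14): inc=5, dec=4, length 5+4−1 = 8.

8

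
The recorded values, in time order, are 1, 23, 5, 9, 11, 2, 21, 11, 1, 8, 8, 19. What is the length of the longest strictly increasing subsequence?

5

Let dp[i] be the length of the longest such subsequence ending at index i:
i:      1  2  3  4  5  6  7  8  9 10 11 12
a[i]:   1 23  5  9 11  2 21 11  1  8  8 19
dp:     1  2  2  3  4  2  5  4  1  3  3  5
Maximum dp value is 5.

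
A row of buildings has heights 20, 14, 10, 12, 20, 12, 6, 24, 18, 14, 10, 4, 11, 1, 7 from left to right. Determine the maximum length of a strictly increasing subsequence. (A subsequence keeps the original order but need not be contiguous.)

4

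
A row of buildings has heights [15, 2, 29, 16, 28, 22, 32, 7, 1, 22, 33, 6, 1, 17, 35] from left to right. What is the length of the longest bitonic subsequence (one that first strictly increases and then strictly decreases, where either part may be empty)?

inc[i] = longest strictly increasing subsequence ending at i; dec[i] = longest strictly decreasing subsequence starting at i:
i:      1  2  3  4  5  6  7  8  9 10 11 12 13 14 15
a[i]:  15  2 29 16 28 22 32  7  1 22 33  6  1 17 35
inc:    1  1  2  2  3  3  4  2  1  3  5  2  1  3  6
dec:    4  2  6  4  5  4  4  3  1  3  3  2  1  1  1
Best peak at i=3 (value 29): inc=2, dec=6, length 2+6−1 = 7.

7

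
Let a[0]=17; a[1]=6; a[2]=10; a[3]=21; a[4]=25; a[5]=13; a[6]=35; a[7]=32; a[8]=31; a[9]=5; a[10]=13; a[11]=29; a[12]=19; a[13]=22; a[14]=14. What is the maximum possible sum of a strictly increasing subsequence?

98

Let S[i] be the best sum of a strictly increasing subsequence ending at i:
i:      0  1  2  3  4  5  6  7  8  9 10 11 12 13 14
a[i]:  17  6 10 21 25 13 35 32 31  5 13 29 19 22 14
S:     17  6 16 38 63 29 98 95 94  5 29 92 48 70 43
Maximum is 98 (e.g. 17 + 21 + 25 + 35).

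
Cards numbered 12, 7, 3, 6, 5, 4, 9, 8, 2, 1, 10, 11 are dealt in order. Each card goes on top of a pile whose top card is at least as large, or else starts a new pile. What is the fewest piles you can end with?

The minimum number of non-increasing subsequences covering a sequence equals the length of its longest strictly increasing subsequence.
LIS length is 5 (e.g. 3, 6, 9, 10, 11), so 5 piles are needed.

5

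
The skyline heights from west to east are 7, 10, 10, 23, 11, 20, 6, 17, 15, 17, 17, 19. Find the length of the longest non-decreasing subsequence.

8

Track the smallest tail for each achievable length (allowing ties):
7 → extends → [7]
10 → extends → [7, 10]
10 → extends → [7, 10, 10]
23 → extends → [7, 10, 10, 23]
11 → replaces 23 → [7, 10, 10, 11]
20 → extends → [7, 10, 10, 11, 20]
6 → replaces 7 → [6, 10, 10, 11, 20]
17 → replaces 20 → [6, 10, 10, 11, 17]
15 → replaces 17 → [6, 10, 10, 11, 15]
17 → extends → [6, 10, 10, 11, 15, 17]
17 → extends → [6, 10, 10, 11, 15, 17, 17]
19 → extends → [6, 10, 10, 11, 15, 17, 17, 19]
Eight tails, so the longest non-decreasing subsequence has length 8 (e.g. 7, 10, 10, 11, 17, 17, 17, 19).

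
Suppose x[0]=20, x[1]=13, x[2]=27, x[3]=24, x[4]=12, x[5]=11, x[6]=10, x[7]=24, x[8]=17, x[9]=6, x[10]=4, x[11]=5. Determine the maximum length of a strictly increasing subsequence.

2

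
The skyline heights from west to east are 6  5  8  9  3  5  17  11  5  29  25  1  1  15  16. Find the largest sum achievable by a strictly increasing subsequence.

69

Let S[i] be the best sum of a strictly increasing subsequence ending at i:
i:      1  2  3  4  5  6  7  8  9 10 11 12 13 14 15
a[i]:   6  5  8  9  3  5 17 11  5 29 25  1  1 15 16
S:      6  5 14 23  3  8 40 34  8 69 65  1  1 49 65
Maximum is 69 (e.g. 6 + 8 + 9 + 17 + 29).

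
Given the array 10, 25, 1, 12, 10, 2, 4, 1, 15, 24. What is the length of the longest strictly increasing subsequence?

Let dp[i] be the length of the longest such subsequence ending at index i:
i:      1  2  3  4  5  6  7  8  9 10
a[i]:  10 25  1 12 10  2  4  1 15 24
dp:     1  2  1  2  2  2  3  1  4  5
Maximum dp value is 5.

5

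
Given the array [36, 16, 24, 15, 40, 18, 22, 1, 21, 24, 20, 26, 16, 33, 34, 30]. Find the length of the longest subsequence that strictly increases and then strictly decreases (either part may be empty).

inc[i] = longest strictly increasing subsequence ending at i; dec[i] = longest strictly decreasing subsequence starting at i:
i:      1  2  3  4  5  6  7  8  9 10 11 12 13 14 15 16
a[i]:  36 16 24 15 40 18 22  1 21 24 20 26 16 33 34 30
inc:    1  1  2  1  3  2  3  1  3  4  3  5  2  6  7  6
dec:    6  3  5  2  5  2  4  1  3  3  2  2  1  2  2  1
Best peak at i=15 (value 34): inc=7, dec=2, length 7+2−1 = 8.

8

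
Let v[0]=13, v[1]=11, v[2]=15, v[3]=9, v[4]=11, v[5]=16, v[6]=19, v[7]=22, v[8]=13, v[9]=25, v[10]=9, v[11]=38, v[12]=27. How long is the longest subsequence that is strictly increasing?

7

Let dp[i] be the length of the longest such subsequence ending at index i:
i:      0  1  2  3  4  5  6  7  8  9 10 11 12
v[i]:  13 11 15  9 11 16 19 22 13 25  9 38 27
dp:     1  1  2  1  2  3  4  5  3  6  1  7  7
Maximum dp value is 7.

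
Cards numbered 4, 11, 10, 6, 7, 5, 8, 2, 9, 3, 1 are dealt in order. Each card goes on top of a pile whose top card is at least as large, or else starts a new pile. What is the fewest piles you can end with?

Place each on the leftmost legal pile:
4 → new pile 1 (tops now [4])
11 → new pile 2 (tops now [4, 11])
10 → pile 2 (tops now [4, 10])
6 → pile 2 (tops now [4, 6])
7 → new pile 3 (tops now [4, 6, 7])
5 → pile 2 (tops now [4, 5, 7])
8 → new pile 4 (tops now [4, 5, 7, 8])
2 → pile 1 (tops now [2, 5, 7, 8])
9 → new pile 5 (tops now [2, 5, 7, 8, 9])
3 → pile 2 (tops now [2, 3, 7, 8, 9])
1 → pile 1 (tops now [1, 3, 7, 8, 9])
Five piles.

5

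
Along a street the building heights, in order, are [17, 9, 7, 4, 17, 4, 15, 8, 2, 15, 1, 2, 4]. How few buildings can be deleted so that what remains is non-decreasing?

9

Fewest deletions = n − (longest non-decreasing subsequence).
Patience tails:
17 → extends → [17]
9 → replaces 17 → [9]
7 → replaces 9 → [7]
4 → replaces 7 → [4]
17 → extends → [4, 17]
4 → replaces 17 → [4, 4]
15 → extends → [4, 4, 15]
8 → replaces 15 → [4, 4, 8]
2 → replaces 4 → [2, 4, 8]
15 → extends → [2, 4, 8, 15]
1 → replaces 2 → [1, 4, 8, 15]
2 → replaces 4 → [1, 2, 8, 15]
4 → replaces 8 → [1, 2, 4, 15]
Longest non-decreasing subsequence has length 4, so deletions = 13 − 4 = 9.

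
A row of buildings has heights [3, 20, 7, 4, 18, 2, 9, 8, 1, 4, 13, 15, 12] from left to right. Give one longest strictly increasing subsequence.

3, 7, 9, 13, 15

Patience tails give the LIS length; then backtrack through the dp parents:
3 → extends → [3]
20 → extends → [3, 20]
7 → replaces 20 → [3, 7]
4 → replaces 7 → [3, 4]
18 → extends → [3, 4, 18]
2 → replaces 3 → [2, 4, 18]
9 → replaces 18 → [2, 4, 9]
8 → replaces 9 → [2, 4, 8]
1 → replaces 2 → [1, 4, 8]
4 → already a tail → [1, 4, 8]
13 → extends → [1, 4, 8, 13]
15 → extends → [1, 4, 8, 13, 15]
12 → replaces 13 → [1, 4, 8, 12, 15]
Length 5; one witness is 3, 7, 9, 13, 15.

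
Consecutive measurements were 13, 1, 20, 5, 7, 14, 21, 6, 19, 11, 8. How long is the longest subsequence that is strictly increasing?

5

Let dp[i] be the length of the longest such subsequence ending at index i:
i:      1  2  3  4  5  6  7  8  9 10 11
a[i]:  13  1 20  5  7 14 21  6 19 11  8
dp:     1  1  2  2  3  4  5  3  5  4  4
Maximum dp value is 5.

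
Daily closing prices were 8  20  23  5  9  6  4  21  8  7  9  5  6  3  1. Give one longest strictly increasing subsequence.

Patience tails give the LIS length; then backtrack through the dp parents:
8 → extends → [8]
20 → extends → [8, 20]
23 → extends → [8, 20, 23]
5 → replaces 8 → [5, 20, 23]
9 → replaces 20 → [5, 9, 23]
6 → replaces 9 → [5, 6, 23]
4 → replaces 5 → [4, 6, 23]
21 → replaces 23 → [4, 6, 21]
8 → replaces 21 → [4, 6, 8]
7 → replaces 8 → [4, 6, 7]
9 → extends → [4, 6, 7, 9]
5 → replaces 6 → [4, 5, 7, 9]
6 → replaces 7 → [4, 5, 6, 9]
3 → replaces 4 → [3, 5, 6, 9]
1 → replaces 3 → [1, 5, 6, 9]
Length 4; one witness is 5, 6, 8, 9.

5, 6, 8, 9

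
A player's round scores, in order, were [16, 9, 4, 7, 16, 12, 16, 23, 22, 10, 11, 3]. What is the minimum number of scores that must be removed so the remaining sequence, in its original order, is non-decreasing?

7

Fewest deletions = n − (longest non-decreasing subsequence).
Patience tails:
16 → extends → [16]
9 → replaces 16 → [9]
4 → replaces 9 → [4]
7 → extends → [4, 7]
16 → extends → [4, 7, 16]
12 → replaces 16 → [4, 7, 12]
16 → extends → [4, 7, 12, 16]
23 → extends → [4, 7, 12, 16, 23]
22 → replaces 23 → [4, 7, 12, 16, 22]
10 → replaces 12 → [4, 7, 10, 16, 22]
11 → replaces 16 → [4, 7, 10, 11, 22]
3 → replaces 4 → [3, 7, 10, 11, 22]
Longest non-decreasing subsequence has length 5, so deletions = 12 − 5 = 7.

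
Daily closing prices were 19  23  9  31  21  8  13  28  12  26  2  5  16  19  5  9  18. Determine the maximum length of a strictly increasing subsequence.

Track the smallest tail for each achievable length (strict):
19 → extends → [19]
23 → extends → [19, 23]
9 → replaces 19 → [9, 23]
31 → extends → [9, 23, 31]
21 → replaces 23 → [9, 21, 31]
8 → replaces 9 → [8, 21, 31]
13 → replaces 21 → [8, 13, 31]
28 → replaces 31 → [8, 13, 28]
12 → replaces 13 → [8, 12, 28]
26 → replaces 28 → [8, 12, 26]
2 → replaces 8 → [2, 12, 26]
5 → replaces 12 → [2, 5, 26]
16 → replaces 26 → [2, 5, 16]
19 → extends → [2, 5, 16, 19]
5 → already a tail → [2, 5, 16, 19]
9 → replaces 16 → [2, 5, 9, 19]
18 → replaces 19 → [2, 5, 9, 18]
Four tails, so the longest strictly increasing subsequence has length 4 (e.g. 9, 13, 16, 19).

4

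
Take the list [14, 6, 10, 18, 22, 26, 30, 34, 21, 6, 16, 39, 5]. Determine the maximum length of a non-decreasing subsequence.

8

Let dp[i] be the length of the longest such subsequence ending at index i:
i:      1  2  3  4  5  6  7  8  9 10 11 12 13
a[i]:  14  6 10 18 22 26 30 34 21  6 16 39  5
dp:     1  1  2  3  4  5  6  7  4  2  3  8  1
Maximum dp value is 8.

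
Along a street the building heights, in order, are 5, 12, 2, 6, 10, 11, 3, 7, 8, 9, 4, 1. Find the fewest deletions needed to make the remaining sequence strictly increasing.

Fewest deletions = n − (longest strictly increasing subsequence).
Patience tails:
5 → extends → [5]
12 → extends → [5, 12]
2 → replaces 5 → [2, 12]
6 → replaces 12 → [2, 6]
10 → extends → [2, 6, 10]
11 → extends → [2, 6, 10, 11]
3 → replaces 6 → [2, 3, 10, 11]
7 → replaces 10 → [2, 3, 7, 11]
8 → replaces 11 → [2, 3, 7, 8]
9 → extends → [2, 3, 7, 8, 9]
4 → replaces 7 → [2, 3, 4, 8, 9]
1 → replaces 2 → [1, 3, 4, 8, 9]
Longest strictly increasing subsequence has length 5, so deletions = 12 − 5 = 7.

7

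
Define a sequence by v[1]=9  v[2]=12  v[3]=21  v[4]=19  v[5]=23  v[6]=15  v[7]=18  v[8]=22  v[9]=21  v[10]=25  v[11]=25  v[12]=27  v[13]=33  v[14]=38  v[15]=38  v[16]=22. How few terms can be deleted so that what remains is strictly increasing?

Fewest deletions = n − (longest strictly increasing subsequence).
i:      1  2  3  4  5  6  7  8  9 10 11 12 13 14 15 16
v[i]:   9 12 21 19 23 15 18 22 21 25 25 27 33 38 38 22
dp:     1  2  3  3  4  3  4  5  5  6  6  7  8  9  9  6
max dp = 9, so deletions = 16 − 9 = 7.

7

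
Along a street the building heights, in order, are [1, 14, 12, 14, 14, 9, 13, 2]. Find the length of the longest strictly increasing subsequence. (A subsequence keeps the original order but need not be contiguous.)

3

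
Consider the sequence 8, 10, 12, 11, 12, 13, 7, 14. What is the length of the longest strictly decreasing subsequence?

3

Negate each value so 'decreasing' becomes 'increasing', then run patience tails on the negated sequence:
-8 → extends → [-8]
-10 → replaces -8 → [-10]
-12 → replaces -10 → [-12]
-11 → extends → [-12, -11]
-12 → already a tail → [-12, -11]
-13 → replaces -12 → [-13, -11]
-7 → extends → [-13, -11, -7]
-14 → replaces -13 → [-14, -11, -7]
Three tails, so the longest strictly decreasing subsequence of the original has length 3.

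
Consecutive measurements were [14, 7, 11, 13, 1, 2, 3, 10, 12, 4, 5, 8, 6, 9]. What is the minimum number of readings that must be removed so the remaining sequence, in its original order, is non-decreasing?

7

Fewest deletions = n − (longest non-decreasing subsequence).
i:      1  2  3  4  5  6  7  8  9 10 11 12 13 14
a[i]:  14  7 11 13  1  2  3 10 12  4  5  8  6  9
dp:     1  1  2  3  1  2  3  4  5  4  5  6  6  7
max dp = 7, so deletions = 14 − 7 = 7.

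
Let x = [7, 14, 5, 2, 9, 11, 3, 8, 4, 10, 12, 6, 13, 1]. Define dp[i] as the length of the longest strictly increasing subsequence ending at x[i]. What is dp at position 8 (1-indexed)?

dp[i] = 1 + max{dp[j] : j<i, x[j]<x[i]} (or 1 if no such j):
i:      1  2  3  4  5  6  7  8  9 10 11 12 13 14
x[i]:   7 14  5  2  9 11  3  8  4 10 12  6 13  1
dp:     1  2  1  1  2  3  2  3  3  4  5  4  6  1
At index 8 the value is 3.

3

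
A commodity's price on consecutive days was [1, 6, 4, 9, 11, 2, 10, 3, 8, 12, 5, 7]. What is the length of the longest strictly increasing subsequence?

Let dp[i] be the length of the longest such subsequence ending at index i:
i:      1  2  3  4  5  6  7  8  9 10 11 12
a[i]:   1  6  4  9 11  2 10  3  8 12  5  7
dp:     1  2  2  3  4  2  4  3  4  5  4  5
Maximum dp value is 5.

5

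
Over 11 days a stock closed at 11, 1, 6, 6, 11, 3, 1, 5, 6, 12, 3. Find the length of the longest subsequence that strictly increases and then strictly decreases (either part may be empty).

6

inc[i] = longest strictly increasing subsequence ending at i; dec[i] = longest strictly decreasing subsequence starting at i:
i:      1  2  3  4  5  6  7  8  9 10 11
a[i]:  11  1  6  6 11  3  1  5  6 12  3
inc:    1  1  2  2  3  2  1  3  4  5  2
dec:    4  1  3  3  3  2  1  2  2  2  1
Best peak at i=10 (value 12): inc=5, dec=2, length 5+2−1 = 6.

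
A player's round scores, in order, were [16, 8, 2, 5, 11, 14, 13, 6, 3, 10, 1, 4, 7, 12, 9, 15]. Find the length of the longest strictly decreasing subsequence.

6

Negate each value so 'decreasing' becomes 'increasing', then run patience tails on the negated sequence:
-16 → extends → [-16]
-8 → extends → [-16, -8]
-2 → extends → [-16, -8, -2]
-5 → replaces -2 → [-16, -8, -5]
-11 → replaces -8 → [-16, -11, -5]
-14 → replaces -11 → [-16, -14, -5]
-13 → replaces -5 → [-16, -14, -13]
-6 → extends → [-16, -14, -13, -6]
-3 → extends → [-16, -14, -13, -6, -3]
-10 → replaces -6 → [-16, -14, -13, -10, -3]
-1 → extends → [-16, -14, -13, -10, -3, -1]
-4 → replaces -3 → [-16, -14, -13, -10, -4, -1]
-7 → replaces -4 → [-16, -14, -13, -10, -7, -1]
-12 → replaces -10 → [-16, -14, -13, -12, -7, -1]
-9 → replaces -7 → [-16, -14, -13, -12, -9, -1]
-15 → replaces -14 → [-16, -15, -13, -12, -9, -1]
Six tails, so the longest strictly decreasing subsequence of the original has length 6.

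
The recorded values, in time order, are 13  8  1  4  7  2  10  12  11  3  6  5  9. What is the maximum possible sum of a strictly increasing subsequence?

34

Let S[i] be the best sum of a strictly increasing subsequence ending at i:
i:      1  2  3  4  5  6  7  8  9 10 11 12 13
a[i]:  13  8  1  4  7  2 10 12 11  3  6  5  9
S:     13  8  1  5 12  3 22 34 33  6 12 11 21
Maximum is 34 (e.g. 1 + 4 + 7 + 10 + 12).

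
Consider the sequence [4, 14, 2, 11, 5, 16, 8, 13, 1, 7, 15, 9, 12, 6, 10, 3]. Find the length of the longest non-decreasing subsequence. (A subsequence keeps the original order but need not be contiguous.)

5

Track the smallest tail for each achievable length (allowing ties):
4 → extends → [4]
14 → extends → [4, 14]
2 → replaces 4 → [2, 14]
11 → replaces 14 → [2, 11]
5 → replaces 11 → [2, 5]
16 → extends → [2, 5, 16]
8 → replaces 16 → [2, 5, 8]
13 → extends → [2, 5, 8, 13]
1 → replaces 2 → [1, 5, 8, 13]
7 → replaces 8 → [1, 5, 7, 13]
15 → extends → [1, 5, 7, 13, 15]
9 → replaces 13 → [1, 5, 7, 9, 15]
12 → replaces 15 → [1, 5, 7, 9, 12]
6 → replaces 7 → [1, 5, 6, 9, 12]
10 → replaces 12 → [1, 5, 6, 9, 10]
3 → replaces 5 → [1, 3, 6, 9, 10]
Five tails, so the longest non-decreasing subsequence has length 5 (e.g. 4, 5, 8, 13, 15).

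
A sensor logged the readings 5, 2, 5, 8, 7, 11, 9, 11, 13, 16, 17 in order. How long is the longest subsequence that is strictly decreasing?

Negate each value so 'decreasing' becomes 'increasing', then run patience tails on the negated sequence:
-5 → extends → [-5]
-2 → extends → [-5, -2]
-5 → already a tail → [-5, -2]
-8 → replaces -5 → [-8, -2]
-7 → replaces -2 → [-8, -7]
-11 → replaces -8 → [-11, -7]
-9 → replaces -7 → [-11, -9]
-11 → already a tail → [-11, -9]
-13 → replaces -11 → [-13, -9]
-16 → replaces -13 → [-16, -9]
-17 → replaces -16 → [-17, -9]
Two tails, so the longest strictly decreasing subsequence of the original has length 2.

2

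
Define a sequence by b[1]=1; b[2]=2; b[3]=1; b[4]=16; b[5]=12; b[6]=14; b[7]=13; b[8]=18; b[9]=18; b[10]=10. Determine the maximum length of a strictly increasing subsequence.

Track the smallest tail for each achievable length (strict):
1 → extends → [1]
2 → extends → [1, 2]
1 → already a tail → [1, 2]
16 → extends → [1, 2, 16]
12 → replaces 16 → [1, 2, 12]
14 → extends → [1, 2, 12, 14]
13 → replaces 14 → [1, 2, 12, 13]
18 → extends → [1, 2, 12, 13, 18]
18 → already a tail → [1, 2, 12, 13, 18]
10 → replaces 12 → [1, 2, 10, 13, 18]
Five tails, so the longest strictly increasing subsequence has length 5 (e.g. 1, 2, 12, 14, 18).

5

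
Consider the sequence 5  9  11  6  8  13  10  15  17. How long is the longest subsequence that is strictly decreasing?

Negate each value so 'decreasing' becomes 'increasing', then run patience tails on the negated sequence:
-5 → extends → [-5]
-9 → replaces -5 → [-9]
-11 → replaces -9 → [-11]
-6 → extends → [-11, -6]
-8 → replaces -6 → [-11, -8]
-13 → replaces -11 → [-13, -8]
-10 → replaces -8 → [-13, -10]
-15 → replaces -13 → [-15, -10]
-17 → replaces -15 → [-17, -10]
Two tails, so the longest strictly decreasing subsequence of the original has length 2.

2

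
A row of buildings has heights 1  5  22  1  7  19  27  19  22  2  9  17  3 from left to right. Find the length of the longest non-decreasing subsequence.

Track the smallest tail for each achievable length (allowing ties):
1 → extends → [1]
5 → extends → [1, 5]
22 → extends → [1, 5, 22]
1 → replaces 5 → [1, 1, 22]
7 → replaces 22 → [1, 1, 7]
19 → extends → [1, 1, 7, 19]
27 → extends → [1, 1, 7, 19, 27]
19 → replaces 27 → [1, 1, 7, 19, 19]
22 → extends → [1, 1, 7, 19, 19, 22]
2 → replaces 7 → [1, 1, 2, 19, 19, 22]
9 → replaces 19 → [1, 1, 2, 9, 19, 22]
17 → replaces 19 → [1, 1, 2, 9, 17, 22]
3 → replaces 9 → [1, 1, 2, 3, 17, 22]
Six tails, so the longest non-decreasing subsequence has length 6 (e.g. 1, 5, 7, 19, 19, 22).

6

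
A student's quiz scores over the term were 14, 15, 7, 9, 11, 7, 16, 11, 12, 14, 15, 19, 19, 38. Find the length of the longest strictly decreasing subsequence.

3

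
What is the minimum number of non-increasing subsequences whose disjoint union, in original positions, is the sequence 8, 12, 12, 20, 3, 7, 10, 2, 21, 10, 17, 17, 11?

4

Place each on the leftmost legal pile:
8 → new pile 1 (tops now [8])
12 → new pile 2 (tops now [8, 12])
12 → pile 2 (tops now [8, 12])
20 → new pile 3 (tops now [8, 12, 20])
3 → pile 1 (tops now [3, 12, 20])
7 → pile 2 (tops now [3, 7, 20])
10 → pile 3 (tops now [3, 7, 10])
2 → pile 1 (tops now [2, 7, 10])
21 → new pile 4 (tops now [2, 7, 10, 21])
10 → pile 3 (tops now [2, 7, 10, 21])
17 → pile 4 (tops now [2, 7, 10, 17])
17 → pile 4 (tops now [2, 7, 10, 17])
11 → pile 4 (tops now [2, 7, 10, 11])
Four piles.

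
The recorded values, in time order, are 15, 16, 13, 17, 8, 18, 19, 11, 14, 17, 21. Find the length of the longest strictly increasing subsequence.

Let dp[i] be the length of the longest such subsequence ending at index i:
i:      1  2  3  4  5  6  7  8  9 10 11
a[i]:  15 16 13 17  8 18 19 11 14 17 21
dp:     1  2  1  3  1  4  5  2  3  4  6
Maximum dp value is 6.

6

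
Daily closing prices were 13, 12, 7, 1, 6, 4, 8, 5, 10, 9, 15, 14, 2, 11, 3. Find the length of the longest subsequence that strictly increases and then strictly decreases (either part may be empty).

8

inc[i] = longest strictly increasing subsequence ending at i; dec[i] = longest strictly decreasing subsequence starting at i:
i:      1  2  3  4  5  6  7  8  9 10 11 12 13 14 15
a[i]:  13 12  7  1  6  4  8  5 10  9 15 14  2 11  3
inc:    1  1  1  1  2  2  3  3  4  4  5  5  2  5  3
dec:    6  5  4  1  3  2  3  2  3  2  4  3  1  2  1
Best peak at i=11 (value 15): inc=5, dec=4, length 5+4−1 = 8.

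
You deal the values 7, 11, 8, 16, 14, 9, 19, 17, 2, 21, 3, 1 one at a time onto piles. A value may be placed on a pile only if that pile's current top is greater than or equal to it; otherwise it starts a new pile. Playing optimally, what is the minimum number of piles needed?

5

The minimum number of non-increasing subsequences covering a sequence equals the length of its longest strictly increasing subsequence.
LIS length is 5 (e.g. 7, 11, 16, 19, 21), so 5 piles are needed.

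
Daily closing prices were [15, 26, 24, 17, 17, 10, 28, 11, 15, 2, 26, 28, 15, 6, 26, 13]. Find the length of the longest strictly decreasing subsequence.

Negate each value so 'decreasing' becomes 'increasing', then run patience tails on the negated sequence:
-15 → extends → [-15]
-26 → replaces -15 → [-26]
-24 → extends → [-26, -24]
-17 → extends → [-26, -24, -17]
-17 → already a tail → [-26, -24, -17]
-10 → extends → [-26, -24, -17, -10]
-28 → replaces -26 → [-28, -24, -17, -10]
-11 → replaces -10 → [-28, -24, -17, -11]
-15 → replaces -11 → [-28, -24, -17, -15]
-2 → extends → [-28, -24, -17, -15, -2]
-26 → replaces -24 → [-28, -26, -17, -15, -2]
-28 → already a tail → [-28, -26, -17, -15, -2]
-15 → already a tail → [-28, -26, -17, -15, -2]
-6 → replaces -2 → [-28, -26, -17, -15, -6]
-26 → already a tail → [-28, -26, -17, -15, -6]
-13 → replaces -6 → [-28, -26, -17, -15, -13]
Five tails, so the longest strictly decreasing subsequence of the original has length 5.

5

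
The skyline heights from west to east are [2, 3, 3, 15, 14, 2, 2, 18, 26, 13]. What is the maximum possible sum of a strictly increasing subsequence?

Let S[i] be the best sum of a strictly increasing subsequence ending at i:
i:      1  2  3  4  5  6  7  8  9 10
a[i]:   2  3  3 15 14  2  2 18 26 13
S:      2  5  5 20 19  2  2 38 64 18
Maximum is 64 (e.g. 2 + 3 + 15 + 18 + 26).

64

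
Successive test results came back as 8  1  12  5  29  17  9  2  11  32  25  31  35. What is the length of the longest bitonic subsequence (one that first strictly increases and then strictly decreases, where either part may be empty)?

inc[i] = longest strictly increasing subsequence ending at i; dec[i] = longest strictly decreasing subsequence starting at i:
i:      1  2  3  4  5  6  7  8  9 10 11 12 13
a[i]:   8  1 12  5 29 17  9  2 11 32 25 31 35
inc:    1  1  2  2  3  3  3  2  4  5  5  6  7
dec:    3  1  3  2  4  3  2  1  1  2  1  1  1
Best peak at i=13 (value 35): inc=7, dec=1, length 7+1−1 = 7.

7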